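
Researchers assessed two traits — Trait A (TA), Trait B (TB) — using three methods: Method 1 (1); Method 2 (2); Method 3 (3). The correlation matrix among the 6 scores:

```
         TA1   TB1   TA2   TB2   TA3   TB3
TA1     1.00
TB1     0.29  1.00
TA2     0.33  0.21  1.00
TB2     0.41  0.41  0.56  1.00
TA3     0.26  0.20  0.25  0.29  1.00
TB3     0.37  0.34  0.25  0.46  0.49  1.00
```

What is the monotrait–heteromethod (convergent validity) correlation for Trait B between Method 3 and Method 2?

0.46

Same trait (TB), different methods: r(TB3, TB2) = 0.46.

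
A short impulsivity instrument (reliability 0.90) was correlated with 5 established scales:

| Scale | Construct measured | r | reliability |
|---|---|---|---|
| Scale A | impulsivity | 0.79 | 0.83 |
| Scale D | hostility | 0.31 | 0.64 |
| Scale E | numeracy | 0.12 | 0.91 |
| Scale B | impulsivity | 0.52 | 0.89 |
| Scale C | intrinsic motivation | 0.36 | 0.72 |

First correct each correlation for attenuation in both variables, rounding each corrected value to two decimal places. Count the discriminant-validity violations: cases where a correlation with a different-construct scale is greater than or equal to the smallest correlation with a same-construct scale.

Disattenuated r (r / √(r_scale · r_new)):
  Scale A (conv): 0.79 / √(0.83·0.90) = 0.91
  Scale D (disc): 0.31 / √(0.64·0.90) = 0.41
  Scale E (disc): 0.12 / √(0.91·0.90) = 0.13
  Scale B (conv): 0.52 / √(0.89·0.90) = 0.58
  Scale C (disc): 0.36 / √(0.72·0.90) = 0.45
Smallest convergent = 0.58. Discriminant values: 0.41, 0.13, 0.45; count ≥ 0.58 → 0.

0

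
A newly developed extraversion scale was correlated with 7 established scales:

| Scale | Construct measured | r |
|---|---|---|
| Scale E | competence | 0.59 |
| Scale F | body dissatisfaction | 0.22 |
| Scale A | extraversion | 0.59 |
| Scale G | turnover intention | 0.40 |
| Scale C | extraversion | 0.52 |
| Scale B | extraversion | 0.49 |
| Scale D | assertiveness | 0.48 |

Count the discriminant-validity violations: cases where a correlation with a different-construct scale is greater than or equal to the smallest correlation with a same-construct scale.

Convergent (same construct = extraversion): Scale A, Scale C, Scale B.
Smallest convergent = 0.49. Discriminant values: 0.59, 0.22, 0.40, 0.48; count ≥ 0.49 → 1.

1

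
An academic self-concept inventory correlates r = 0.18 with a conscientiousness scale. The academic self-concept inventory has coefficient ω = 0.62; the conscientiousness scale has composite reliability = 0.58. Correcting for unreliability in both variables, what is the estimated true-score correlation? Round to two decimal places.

r_true = r_obs / √(r_xx · r_yy) = 0.18 / √(0.62 × 0.58) = 0.18 / √0.3596 = 0.18 / 0.5997 ≈ 0.30.

0.30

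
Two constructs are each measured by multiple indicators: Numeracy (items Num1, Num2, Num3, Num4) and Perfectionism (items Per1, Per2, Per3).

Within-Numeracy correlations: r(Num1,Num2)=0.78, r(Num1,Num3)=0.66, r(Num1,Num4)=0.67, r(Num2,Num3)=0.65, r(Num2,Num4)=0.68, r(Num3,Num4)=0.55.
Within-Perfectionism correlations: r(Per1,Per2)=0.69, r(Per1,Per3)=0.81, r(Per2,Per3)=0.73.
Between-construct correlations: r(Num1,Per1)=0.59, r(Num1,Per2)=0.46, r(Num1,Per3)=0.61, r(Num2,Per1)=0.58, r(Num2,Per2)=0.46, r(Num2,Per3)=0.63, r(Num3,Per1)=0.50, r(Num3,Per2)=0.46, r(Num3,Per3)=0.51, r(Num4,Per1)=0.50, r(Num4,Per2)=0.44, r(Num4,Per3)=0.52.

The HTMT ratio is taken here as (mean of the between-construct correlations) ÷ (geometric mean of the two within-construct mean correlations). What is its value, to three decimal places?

0.742

Mean between = 6.26/12 = 0.5217.
Mean within-Num = 3.99/6 = 0.6650; mean within-Per = 2.23/3 = 0.7433.
Geometric mean = √(0.6650 × 0.7433) = 0.7031.
HTMT = 0.5217 / 0.7031 = 0.742.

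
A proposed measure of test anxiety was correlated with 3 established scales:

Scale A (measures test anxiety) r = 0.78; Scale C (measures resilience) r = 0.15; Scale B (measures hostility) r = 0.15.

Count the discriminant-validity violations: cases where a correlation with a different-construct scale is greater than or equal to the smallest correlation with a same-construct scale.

0

Convergent (same construct = test anxiety): Scale A.
Smallest convergent = 0.78. Discriminant values: 0.15, 0.15; count ≥ 0.78 → 0.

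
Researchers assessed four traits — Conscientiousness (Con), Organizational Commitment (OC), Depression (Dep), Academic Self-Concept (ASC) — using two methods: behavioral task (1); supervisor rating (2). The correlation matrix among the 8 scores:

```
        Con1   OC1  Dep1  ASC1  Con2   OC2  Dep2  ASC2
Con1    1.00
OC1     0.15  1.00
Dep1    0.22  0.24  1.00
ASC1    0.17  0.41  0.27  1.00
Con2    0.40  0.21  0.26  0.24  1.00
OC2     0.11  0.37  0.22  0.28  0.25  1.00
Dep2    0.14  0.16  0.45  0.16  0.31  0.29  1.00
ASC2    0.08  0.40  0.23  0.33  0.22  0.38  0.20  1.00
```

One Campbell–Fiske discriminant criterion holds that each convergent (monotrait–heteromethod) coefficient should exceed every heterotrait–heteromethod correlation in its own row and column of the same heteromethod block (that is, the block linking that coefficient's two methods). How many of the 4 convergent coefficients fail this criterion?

Each convergent coefficient versus the relevant comparison correlations:
Con (methods 1·2): 0.40 vs {0.11, 0.21, 0.14, 0.26, 0.08, 0.24} → pass.
OC (methods 1·2): 0.37 vs {0.21, 0.11, 0.16, 0.22, 0.40, 0.28} → fail.
Dep (methods 1·2): 0.45 vs {0.26, 0.14, 0.22, 0.16, 0.23, 0.16} → pass.
ASC (methods 1·2): 0.33 vs {0.24, 0.08, 0.28, 0.40, 0.16, 0.23} → fail.
2 of 4 fail.

2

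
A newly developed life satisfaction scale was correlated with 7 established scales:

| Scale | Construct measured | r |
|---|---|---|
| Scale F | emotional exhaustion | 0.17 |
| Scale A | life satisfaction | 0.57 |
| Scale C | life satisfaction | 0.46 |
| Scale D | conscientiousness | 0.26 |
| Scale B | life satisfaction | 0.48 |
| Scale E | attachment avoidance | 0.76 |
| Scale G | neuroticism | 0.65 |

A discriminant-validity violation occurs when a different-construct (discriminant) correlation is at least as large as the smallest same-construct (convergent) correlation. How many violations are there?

2

Convergent (same construct = life satisfaction): Scale A, Scale C, Scale B.
Smallest convergent = 0.46. Discriminant values: 0.17, 0.26, 0.76, 0.65; count ≥ 0.46 → 2.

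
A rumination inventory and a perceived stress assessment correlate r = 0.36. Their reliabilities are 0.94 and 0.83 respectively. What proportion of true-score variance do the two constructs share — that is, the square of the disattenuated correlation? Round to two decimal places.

Disattenuated r = 0.36 / √(0.94 × 0.83) = 0.36 / 0.8833 = 0.4076.
Shared true-score variance = 0.4076² = 0.1661 ≈ 0.17.

0.17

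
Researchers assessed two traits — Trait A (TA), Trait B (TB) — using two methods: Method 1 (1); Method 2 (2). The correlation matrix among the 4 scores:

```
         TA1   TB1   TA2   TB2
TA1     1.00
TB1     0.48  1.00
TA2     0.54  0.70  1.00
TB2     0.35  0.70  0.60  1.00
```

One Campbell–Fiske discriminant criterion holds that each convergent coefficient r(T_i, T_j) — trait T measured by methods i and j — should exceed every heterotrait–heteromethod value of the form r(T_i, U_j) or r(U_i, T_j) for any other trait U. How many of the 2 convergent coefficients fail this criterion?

Checking each validity diagonal entry against its comparison values:
TA (methods 1·2): 0.54 vs {0.35, 0.70} → fail.
TB (methods 1·2): 0.70 vs {0.70, 0.35} → fail.
2 of 2 fail.

2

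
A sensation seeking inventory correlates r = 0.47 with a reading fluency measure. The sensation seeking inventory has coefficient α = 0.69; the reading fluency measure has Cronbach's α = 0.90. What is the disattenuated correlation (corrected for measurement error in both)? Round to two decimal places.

r_true = r_obs / √(r_xx · r_yy) = 0.47 / √(0.69 × 0.90) = 0.47 / √0.6210 = 0.47 / 0.7880 ≈ 0.60.

0.60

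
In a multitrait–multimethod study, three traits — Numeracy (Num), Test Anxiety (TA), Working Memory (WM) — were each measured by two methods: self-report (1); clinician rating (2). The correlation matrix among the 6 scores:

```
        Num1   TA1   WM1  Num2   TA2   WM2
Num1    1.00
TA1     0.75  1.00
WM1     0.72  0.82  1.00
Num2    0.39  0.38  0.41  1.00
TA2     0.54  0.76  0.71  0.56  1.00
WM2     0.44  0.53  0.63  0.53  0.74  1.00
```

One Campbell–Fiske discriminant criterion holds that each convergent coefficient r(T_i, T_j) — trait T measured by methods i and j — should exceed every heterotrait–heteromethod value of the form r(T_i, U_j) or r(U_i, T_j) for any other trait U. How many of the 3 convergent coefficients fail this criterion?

Convergent coefficients and their comparison sets:
Num (methods 1·2): 0.39 vs {0.54, 0.38, 0.44, 0.41} → fail.
TA (methods 1·2): 0.76 vs {0.38, 0.54, 0.53, 0.71} → pass.
WM (methods 1·2): 0.63 vs {0.41, 0.44, 0.71, 0.53} → fail.
2 of 3 fail.

2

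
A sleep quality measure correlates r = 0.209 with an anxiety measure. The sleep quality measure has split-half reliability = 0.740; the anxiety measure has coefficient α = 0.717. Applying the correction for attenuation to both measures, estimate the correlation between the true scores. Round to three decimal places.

0.287

r_true = r_obs / √(r_xx · r_yy) = 0.209 / √(0.740 × 0.717) = 0.209 / √0.530580 = 0.209 / 0.7284 ≈ 0.287.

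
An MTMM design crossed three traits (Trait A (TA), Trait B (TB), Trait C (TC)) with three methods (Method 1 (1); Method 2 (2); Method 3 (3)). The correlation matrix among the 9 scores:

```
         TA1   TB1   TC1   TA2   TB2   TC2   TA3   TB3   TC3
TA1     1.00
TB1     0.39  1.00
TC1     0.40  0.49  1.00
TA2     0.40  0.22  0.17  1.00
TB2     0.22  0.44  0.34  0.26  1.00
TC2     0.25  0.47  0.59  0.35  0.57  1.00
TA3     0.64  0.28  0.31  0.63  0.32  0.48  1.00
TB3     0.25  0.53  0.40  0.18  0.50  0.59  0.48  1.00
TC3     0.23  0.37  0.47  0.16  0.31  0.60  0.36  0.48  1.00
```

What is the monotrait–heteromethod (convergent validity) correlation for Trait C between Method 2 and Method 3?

0.60

Same trait (TC), different methods: r(TC2, TC3) = 0.60.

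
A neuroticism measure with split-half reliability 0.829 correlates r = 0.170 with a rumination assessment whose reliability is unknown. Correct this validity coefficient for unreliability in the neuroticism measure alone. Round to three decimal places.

0.187

Single correction: r_c = r_obs / √r_xx = 0.170 / √0.829 = 0.170 / 0.9105 ≈ 0.187.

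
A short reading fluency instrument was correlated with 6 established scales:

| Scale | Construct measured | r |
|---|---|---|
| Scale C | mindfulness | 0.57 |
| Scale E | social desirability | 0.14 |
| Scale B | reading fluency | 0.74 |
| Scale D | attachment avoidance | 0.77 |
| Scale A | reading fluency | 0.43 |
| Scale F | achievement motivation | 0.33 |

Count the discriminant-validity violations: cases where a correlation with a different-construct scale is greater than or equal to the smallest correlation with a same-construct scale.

Convergent (same construct = reading fluency): Scale B, Scale A.
Smallest convergent = 0.43. Discriminant values: 0.57, 0.14, 0.77, 0.33; count ≥ 0.43 → 2.

2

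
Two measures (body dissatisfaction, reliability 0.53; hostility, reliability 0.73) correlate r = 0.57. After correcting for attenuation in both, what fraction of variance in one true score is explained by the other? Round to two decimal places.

0.84

Disattenuated r = 0.57 / √(0.53 × 0.73) = 0.57 / 0.6220 = 0.9164.
Shared true-score variance = 0.9164² = 0.8398 ≈ 0.84.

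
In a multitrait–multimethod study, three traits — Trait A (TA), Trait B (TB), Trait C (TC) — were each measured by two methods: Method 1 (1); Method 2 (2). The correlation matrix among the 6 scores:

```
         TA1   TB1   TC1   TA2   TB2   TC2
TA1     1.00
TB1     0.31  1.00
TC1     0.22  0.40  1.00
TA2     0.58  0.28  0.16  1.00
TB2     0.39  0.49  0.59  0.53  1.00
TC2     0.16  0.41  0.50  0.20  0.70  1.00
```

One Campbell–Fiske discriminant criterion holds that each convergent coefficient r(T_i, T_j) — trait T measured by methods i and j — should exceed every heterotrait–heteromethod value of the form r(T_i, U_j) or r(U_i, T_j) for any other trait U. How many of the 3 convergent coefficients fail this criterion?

2

Each convergent coefficient versus the relevant comparison correlations:
TA (methods 1·2): 0.58 vs {0.39, 0.28, 0.16, 0.16} → pass.
TB (methods 1·2): 0.49 vs {0.28, 0.39, 0.41, 0.59} → fail.
TC (methods 1·2): 0.50 vs {0.16, 0.16, 0.59, 0.41} → fail.
2 of 3 fail.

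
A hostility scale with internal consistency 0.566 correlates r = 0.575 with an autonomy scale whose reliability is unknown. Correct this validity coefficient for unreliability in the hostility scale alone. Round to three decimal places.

0.764

Single correction: r_c = r_obs / √r_xx = 0.575 / √0.566 = 0.575 / 0.7523 ≈ 0.764.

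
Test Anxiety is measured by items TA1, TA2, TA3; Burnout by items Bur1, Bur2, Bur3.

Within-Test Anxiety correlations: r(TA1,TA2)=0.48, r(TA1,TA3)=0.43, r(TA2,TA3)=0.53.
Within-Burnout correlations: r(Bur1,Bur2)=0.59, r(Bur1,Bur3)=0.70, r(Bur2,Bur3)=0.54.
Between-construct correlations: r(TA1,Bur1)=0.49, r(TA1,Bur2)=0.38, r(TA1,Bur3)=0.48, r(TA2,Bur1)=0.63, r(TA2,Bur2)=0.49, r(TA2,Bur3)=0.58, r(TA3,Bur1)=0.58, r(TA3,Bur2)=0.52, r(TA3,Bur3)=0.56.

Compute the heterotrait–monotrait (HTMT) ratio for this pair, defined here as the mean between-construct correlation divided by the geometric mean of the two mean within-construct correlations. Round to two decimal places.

0.97

Between-construct mean = 4.71/9 = 0.5233.
Mean within-TA = 1.44/3 = 0.4800; mean within-Bur = 1.83/3 = 0.6100.
Geometric mean = √(0.4800 × 0.6100) = 0.5411.
HTMT = 0.5233 / 0.5411 = 0.97.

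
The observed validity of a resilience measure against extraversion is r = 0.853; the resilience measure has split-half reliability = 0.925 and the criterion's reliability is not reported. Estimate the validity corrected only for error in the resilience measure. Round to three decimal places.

0.887

Single correction: r_c = r_obs / √r_xx = 0.853 / √0.925 = 0.853 / 0.9618 ≈ 0.887.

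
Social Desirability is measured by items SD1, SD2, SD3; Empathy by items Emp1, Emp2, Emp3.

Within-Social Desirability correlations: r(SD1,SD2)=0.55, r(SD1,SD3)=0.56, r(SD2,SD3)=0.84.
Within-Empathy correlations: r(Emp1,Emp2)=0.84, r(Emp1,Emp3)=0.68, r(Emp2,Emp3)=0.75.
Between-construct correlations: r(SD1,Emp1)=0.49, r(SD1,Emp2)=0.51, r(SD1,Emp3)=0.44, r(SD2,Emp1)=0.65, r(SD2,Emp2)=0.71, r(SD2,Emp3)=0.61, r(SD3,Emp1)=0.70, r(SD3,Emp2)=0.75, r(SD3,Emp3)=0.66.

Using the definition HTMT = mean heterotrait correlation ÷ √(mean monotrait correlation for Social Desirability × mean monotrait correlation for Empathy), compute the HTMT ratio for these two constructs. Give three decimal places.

Mean heterotrait r = 5.52/9 = 0.6133.
Mean within-SD = 1.95/3 = 0.6500; mean within-Emp = 2.27/3 = 0.7567.
Geometric mean = √(0.6500 × 0.7567) = 0.7013.
HTMT = 0.6133 / 0.7013 = 0.875.

0.875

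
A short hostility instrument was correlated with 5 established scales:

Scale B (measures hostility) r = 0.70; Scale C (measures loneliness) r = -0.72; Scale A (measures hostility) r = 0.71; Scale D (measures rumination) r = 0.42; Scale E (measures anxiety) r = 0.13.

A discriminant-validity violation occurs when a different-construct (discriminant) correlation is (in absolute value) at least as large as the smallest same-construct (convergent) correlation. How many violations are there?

Convergent (same construct = hostility): Scale B, Scale A.
Smallest convergent = 0.70. Discriminant |r|: 0.72, 0.42, 0.13; count ≥ 0.70 → 1.

1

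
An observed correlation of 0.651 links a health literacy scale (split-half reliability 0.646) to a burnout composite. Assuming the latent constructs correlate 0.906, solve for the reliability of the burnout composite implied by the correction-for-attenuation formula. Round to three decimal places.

r_true = r_obs / √(r_xx · r_yy) ⇒ 0.906 = 0.651 / √(0.646 · r_yy).
√(0.646 · r_yy) = 0.651 / 0.906 = 0.7185; 0.646 · r_yy = 0.5162; r_yy = 0.5162 / 0.646 ≈ 0.799.

0.799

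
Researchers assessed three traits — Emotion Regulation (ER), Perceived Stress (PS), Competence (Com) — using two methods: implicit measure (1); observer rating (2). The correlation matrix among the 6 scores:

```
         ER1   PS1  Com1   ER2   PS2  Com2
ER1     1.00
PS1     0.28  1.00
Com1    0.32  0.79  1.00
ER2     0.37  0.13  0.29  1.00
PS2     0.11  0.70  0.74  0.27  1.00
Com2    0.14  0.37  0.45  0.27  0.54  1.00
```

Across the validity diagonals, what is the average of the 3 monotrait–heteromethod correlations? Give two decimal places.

0.51

Convergent values: 0.37, 0.70, 0.45; mean = 1.52/3 = 0.51.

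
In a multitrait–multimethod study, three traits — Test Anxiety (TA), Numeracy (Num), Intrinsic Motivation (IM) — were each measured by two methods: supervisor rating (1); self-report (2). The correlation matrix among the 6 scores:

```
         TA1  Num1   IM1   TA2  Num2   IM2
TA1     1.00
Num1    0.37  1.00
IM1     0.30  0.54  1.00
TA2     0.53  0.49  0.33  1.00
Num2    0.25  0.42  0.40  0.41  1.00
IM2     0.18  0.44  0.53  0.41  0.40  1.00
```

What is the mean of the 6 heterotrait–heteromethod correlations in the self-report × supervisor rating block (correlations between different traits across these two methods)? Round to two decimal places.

HTHM values (method 2 × method 1): 0.49, 0.33, 0.25, 0.40, 0.18, 0.44; mean = 2.09/6 = 0.35.

0.35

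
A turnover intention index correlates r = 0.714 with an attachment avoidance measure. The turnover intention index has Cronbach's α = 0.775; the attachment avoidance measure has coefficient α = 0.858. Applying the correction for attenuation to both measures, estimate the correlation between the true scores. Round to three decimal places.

r_true = r_obs / √(r_xx · r_yy) = 0.714 / √(0.775 × 0.858) = 0.714 / √0.664950 = 0.714 / 0.8154 ≈ 0.876.

0.876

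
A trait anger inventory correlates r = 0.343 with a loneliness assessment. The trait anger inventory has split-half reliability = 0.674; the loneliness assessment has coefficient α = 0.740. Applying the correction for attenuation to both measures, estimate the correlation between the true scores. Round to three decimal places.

r_true = r_obs / √(r_xx · r_yy) = 0.343 / √(0.674 × 0.740) = 0.343 / √0.498760 = 0.343 / 0.7062 ≈ 0.486.

0.486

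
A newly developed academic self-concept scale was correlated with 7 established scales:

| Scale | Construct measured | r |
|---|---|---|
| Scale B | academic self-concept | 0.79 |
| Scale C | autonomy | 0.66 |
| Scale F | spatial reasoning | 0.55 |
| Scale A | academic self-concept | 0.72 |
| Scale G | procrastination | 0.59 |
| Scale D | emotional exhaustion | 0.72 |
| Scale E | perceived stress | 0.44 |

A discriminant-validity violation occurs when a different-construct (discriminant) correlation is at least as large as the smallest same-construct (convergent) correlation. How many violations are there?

1

Convergent (same construct = academic self-concept): Scale B, Scale A.
Smallest convergent = 0.72. Discriminant values: 0.66, 0.55, 0.59, 0.72, 0.44; count ≥ 0.72 → 1.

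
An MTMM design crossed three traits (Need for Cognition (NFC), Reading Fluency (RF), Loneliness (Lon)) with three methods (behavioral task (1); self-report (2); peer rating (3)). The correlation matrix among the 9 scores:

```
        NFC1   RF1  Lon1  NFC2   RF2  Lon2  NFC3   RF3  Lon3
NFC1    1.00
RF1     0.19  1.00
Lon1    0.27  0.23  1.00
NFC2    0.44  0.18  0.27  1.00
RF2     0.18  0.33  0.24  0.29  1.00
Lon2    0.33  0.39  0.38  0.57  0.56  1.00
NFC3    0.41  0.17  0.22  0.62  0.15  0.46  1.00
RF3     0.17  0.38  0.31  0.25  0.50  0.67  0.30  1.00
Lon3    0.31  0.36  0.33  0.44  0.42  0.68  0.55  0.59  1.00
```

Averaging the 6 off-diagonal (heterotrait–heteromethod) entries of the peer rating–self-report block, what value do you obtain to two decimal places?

HTHM values (method 3 × method 2): 0.15, 0.46, 0.25, 0.67, 0.44, 0.42; mean = 2.39/6 = 0.40.

0.40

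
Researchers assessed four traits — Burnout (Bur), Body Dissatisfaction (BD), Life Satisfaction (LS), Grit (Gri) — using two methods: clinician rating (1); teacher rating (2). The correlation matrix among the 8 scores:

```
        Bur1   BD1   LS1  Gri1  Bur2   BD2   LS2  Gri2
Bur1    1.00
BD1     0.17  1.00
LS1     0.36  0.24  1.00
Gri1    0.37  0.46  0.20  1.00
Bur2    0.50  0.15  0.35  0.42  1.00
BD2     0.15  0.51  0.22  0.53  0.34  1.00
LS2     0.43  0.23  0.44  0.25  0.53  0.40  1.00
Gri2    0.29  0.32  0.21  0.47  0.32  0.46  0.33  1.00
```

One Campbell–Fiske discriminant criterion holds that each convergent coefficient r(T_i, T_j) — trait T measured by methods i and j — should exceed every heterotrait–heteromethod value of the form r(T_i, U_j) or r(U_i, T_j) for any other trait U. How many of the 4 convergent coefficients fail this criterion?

Convergent coefficients and their comparison sets:
Bur (methods 1·2): 0.50 vs {0.15, 0.15, 0.43, 0.35, 0.29, 0.42} → pass.
BD (methods 1·2): 0.51 vs {0.15, 0.15, 0.23, 0.22, 0.32, 0.53} → fail.
LS (methods 1·2): 0.44 vs {0.35, 0.43, 0.22, 0.23, 0.21, 0.25} → pass.
Gri (methods 1·2): 0.47 vs {0.42, 0.29, 0.53, 0.32, 0.25, 0.21} → fail.
2 of 4 fail.

2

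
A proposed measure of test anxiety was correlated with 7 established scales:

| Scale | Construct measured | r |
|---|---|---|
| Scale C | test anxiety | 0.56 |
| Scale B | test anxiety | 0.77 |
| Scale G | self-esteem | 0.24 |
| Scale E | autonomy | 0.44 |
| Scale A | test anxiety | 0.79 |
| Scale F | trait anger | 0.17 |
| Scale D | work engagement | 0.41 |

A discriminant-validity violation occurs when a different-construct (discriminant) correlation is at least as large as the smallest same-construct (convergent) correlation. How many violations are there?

Convergent (same construct = test anxiety): Scale C, Scale B, Scale A.
Smallest convergent = 0.56. Discriminant values: 0.24, 0.44, 0.17, 0.41; count ≥ 0.56 → 0.

0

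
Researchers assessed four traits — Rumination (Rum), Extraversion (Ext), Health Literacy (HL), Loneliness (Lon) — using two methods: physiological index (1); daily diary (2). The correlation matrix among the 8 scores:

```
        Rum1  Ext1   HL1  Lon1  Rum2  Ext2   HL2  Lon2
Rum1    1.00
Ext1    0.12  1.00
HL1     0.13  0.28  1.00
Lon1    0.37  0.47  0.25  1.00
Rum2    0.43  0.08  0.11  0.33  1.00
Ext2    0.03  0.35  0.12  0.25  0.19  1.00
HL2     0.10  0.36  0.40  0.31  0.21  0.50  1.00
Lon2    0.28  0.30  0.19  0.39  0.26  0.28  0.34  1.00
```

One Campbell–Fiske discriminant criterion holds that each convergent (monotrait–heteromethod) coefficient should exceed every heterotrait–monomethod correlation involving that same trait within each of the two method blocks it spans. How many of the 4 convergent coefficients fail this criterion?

Each convergent coefficient versus the relevant comparison correlations:
Rum (methods 1·2): 0.43 vs {0.12, 0.19, 0.13, 0.21, 0.37, 0.26} → pass.
Ext (methods 1·2): 0.35 vs {0.12, 0.19, 0.28, 0.50, 0.47, 0.28} → fail.
HL (methods 1·2): 0.40 vs {0.13, 0.21, 0.28, 0.50, 0.25, 0.34} → fail.
Lon (methods 1·2): 0.39 vs {0.37, 0.26, 0.47, 0.28, 0.25, 0.34} → fail.
3 of 4 fail.

3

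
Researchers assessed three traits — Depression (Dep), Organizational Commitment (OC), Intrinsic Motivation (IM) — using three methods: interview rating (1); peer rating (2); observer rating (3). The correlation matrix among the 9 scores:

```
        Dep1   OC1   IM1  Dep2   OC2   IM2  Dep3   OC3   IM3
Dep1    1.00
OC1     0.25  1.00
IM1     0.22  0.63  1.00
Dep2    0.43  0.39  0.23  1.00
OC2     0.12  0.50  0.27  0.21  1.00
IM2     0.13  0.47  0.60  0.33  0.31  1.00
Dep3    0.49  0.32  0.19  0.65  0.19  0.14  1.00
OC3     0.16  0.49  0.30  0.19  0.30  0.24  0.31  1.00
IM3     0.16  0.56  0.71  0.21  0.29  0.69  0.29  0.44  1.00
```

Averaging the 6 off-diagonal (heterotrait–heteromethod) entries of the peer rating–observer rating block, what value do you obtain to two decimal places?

HTHM values (method 2 × method 3): 0.19, 0.21, 0.19, 0.29, 0.14, 0.24; mean = 1.26/6 = 0.21.

0.21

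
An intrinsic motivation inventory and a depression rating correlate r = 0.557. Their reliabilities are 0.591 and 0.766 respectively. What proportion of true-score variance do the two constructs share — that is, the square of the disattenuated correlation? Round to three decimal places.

0.685

Disattenuated r = 0.557 / √(0.591 × 0.766) = 0.557 / 0.6728 = 0.8279.
Shared true-score variance = 0.8279² = 0.6854 ≈ 0.685.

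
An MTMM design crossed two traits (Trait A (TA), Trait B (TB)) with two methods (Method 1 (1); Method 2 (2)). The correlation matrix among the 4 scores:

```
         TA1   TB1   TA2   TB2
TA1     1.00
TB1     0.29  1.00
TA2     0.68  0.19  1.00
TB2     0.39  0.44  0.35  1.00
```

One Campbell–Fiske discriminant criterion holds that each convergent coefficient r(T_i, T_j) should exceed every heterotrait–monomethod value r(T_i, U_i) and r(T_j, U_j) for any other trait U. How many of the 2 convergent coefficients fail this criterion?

0

Each convergent coefficient versus the relevant comparison correlations:
TA (methods 1·2): 0.68 vs {0.29, 0.35} → pass.
TB (methods 1·2): 0.44 vs {0.29, 0.35} → pass.
0 of 2 fail.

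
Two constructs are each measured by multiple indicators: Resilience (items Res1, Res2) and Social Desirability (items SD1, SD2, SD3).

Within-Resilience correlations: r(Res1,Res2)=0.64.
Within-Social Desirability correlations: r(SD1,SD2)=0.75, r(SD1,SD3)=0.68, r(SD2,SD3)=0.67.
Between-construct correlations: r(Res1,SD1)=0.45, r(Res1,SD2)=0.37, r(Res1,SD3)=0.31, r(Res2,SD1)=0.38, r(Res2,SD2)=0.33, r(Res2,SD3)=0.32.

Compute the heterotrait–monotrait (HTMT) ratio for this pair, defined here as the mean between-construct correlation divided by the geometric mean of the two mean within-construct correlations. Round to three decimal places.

0.538

Between-construct mean = 2.16/6 = 0.3600.
Mean within-Res = 0.64/1 = 0.6400; mean within-SD = 2.10/3 = 0.7000.
Geometric mean = √(0.6400 × 0.7000) = 0.6693.
HTMT = 0.3600 / 0.6693 = 0.538.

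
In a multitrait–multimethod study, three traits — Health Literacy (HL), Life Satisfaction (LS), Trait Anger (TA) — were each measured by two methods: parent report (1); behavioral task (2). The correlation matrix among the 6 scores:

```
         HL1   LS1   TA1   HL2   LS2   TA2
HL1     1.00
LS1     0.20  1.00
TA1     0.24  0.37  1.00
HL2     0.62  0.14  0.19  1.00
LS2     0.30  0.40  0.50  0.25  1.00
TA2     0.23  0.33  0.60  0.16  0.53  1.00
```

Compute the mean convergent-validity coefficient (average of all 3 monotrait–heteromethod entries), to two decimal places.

0.54

Convergent values: 0.62, 0.40, 0.60; mean = 1.62/3 = 0.54.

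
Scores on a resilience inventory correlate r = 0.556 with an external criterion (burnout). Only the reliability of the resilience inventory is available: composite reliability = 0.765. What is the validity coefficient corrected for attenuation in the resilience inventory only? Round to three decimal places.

Single correction: r_c = r_obs / √r_xx = 0.556 / √0.765 = 0.556 / 0.8746 ≈ 0.636.

0.636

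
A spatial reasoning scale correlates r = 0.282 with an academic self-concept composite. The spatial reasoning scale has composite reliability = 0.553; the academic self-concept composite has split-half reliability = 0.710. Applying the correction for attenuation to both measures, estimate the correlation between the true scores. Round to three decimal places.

0.450

r_true = r_obs / √(r_xx · r_yy) = 0.282 / √(0.553 × 0.710) = 0.282 / √0.392630 = 0.282 / 0.6266 ≈ 0.450.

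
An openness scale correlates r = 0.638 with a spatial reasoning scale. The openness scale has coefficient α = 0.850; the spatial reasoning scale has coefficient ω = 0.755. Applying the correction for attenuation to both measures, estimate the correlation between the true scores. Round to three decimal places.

0.796

r_true = r_obs / √(r_xx · r_yy) = 0.638 / √(0.850 × 0.755) = 0.638 / √0.641750 = 0.638 / 0.8011 ≈ 0.796.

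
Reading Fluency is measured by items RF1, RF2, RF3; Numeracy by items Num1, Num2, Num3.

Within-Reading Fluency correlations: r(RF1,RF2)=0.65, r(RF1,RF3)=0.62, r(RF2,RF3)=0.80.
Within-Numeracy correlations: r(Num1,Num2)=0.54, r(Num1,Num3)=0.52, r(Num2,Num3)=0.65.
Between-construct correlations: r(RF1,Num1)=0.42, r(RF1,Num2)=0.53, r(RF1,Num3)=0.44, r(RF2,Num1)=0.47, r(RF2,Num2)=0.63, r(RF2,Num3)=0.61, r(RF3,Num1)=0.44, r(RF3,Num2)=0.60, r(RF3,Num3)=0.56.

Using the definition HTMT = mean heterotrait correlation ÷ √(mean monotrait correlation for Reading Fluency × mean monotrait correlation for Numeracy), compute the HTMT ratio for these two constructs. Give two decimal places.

0.83

Mean heterotrait r = 4.70/9 = 0.5222.
Mean within-RF = 2.07/3 = 0.6900; mean within-Num = 1.71/3 = 0.5700.
Geometric mean = √(0.6900 × 0.5700) = 0.6271.
HTMT = 0.5222 / 0.6271 = 0.83.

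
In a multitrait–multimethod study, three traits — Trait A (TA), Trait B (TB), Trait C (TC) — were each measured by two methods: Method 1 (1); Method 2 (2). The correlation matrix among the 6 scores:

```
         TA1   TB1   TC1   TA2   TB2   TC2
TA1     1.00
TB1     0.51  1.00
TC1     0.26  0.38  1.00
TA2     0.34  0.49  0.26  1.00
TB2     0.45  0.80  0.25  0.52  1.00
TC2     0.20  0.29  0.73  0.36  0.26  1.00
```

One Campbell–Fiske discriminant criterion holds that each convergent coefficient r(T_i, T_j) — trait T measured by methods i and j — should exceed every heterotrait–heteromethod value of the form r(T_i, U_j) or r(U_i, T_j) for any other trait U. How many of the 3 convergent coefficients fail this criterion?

1

Checking each validity diagonal entry against its comparison values:
TA (methods 1·2): 0.34 vs {0.45, 0.49, 0.20, 0.26} → fail.
TB (methods 1·2): 0.80 vs {0.49, 0.45, 0.29, 0.25} → pass.
TC (methods 1·2): 0.73 vs {0.26, 0.20, 0.25, 0.29} → pass.
1 of 3 fail.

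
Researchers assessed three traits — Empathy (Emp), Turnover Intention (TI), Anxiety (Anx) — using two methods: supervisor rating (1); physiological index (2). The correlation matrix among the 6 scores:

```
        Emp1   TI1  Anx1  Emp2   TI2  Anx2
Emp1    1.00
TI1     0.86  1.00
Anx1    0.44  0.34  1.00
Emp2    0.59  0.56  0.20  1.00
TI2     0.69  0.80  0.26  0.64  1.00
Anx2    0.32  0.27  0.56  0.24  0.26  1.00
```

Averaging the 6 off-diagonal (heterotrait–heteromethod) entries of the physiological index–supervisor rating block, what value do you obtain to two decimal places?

0.38

HTHM values (method 2 × method 1): 0.56, 0.20, 0.69, 0.26, 0.32, 0.27; mean = 2.30/6 = 0.38.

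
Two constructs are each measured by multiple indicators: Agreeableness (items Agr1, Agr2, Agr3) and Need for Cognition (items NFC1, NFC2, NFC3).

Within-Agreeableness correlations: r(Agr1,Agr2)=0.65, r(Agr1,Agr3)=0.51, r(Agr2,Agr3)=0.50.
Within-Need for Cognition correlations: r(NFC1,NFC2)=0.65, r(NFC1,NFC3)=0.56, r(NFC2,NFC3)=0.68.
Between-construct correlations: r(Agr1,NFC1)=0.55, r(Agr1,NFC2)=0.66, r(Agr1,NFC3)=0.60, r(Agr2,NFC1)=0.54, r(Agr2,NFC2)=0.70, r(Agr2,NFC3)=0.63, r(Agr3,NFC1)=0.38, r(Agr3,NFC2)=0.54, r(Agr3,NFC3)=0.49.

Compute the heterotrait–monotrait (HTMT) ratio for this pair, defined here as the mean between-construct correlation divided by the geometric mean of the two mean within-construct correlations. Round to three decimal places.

0.958

Between-construct mean = 5.09/9 = 0.5656.
Mean within-Agr = 1.66/3 = 0.5533; mean within-NFC = 1.89/3 = 0.6300.
Geometric mean = √(0.5533 × 0.6300) = 0.5904.
HTMT = 0.5656 / 0.5904 = 0.958.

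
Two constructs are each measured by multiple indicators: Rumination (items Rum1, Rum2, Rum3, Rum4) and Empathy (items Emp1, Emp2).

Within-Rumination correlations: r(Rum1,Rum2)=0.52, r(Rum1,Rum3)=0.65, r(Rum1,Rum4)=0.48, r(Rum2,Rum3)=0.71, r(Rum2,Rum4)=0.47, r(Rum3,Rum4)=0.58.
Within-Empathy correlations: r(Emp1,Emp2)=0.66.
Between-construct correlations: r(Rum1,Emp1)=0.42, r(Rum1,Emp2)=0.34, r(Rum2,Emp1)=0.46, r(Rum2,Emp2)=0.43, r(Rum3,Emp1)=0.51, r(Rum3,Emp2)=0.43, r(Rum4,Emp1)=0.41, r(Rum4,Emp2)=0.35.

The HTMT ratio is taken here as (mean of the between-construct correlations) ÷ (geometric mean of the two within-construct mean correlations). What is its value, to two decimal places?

0.68

Between-construct mean = 3.35/8 = 0.4188.
Mean within-Rum = 3.41/6 = 0.5683; mean within-Emp = 0.66/1 = 0.6600.
Geometric mean = √(0.5683 × 0.6600) = 0.6124.
HTMT = 0.4188 / 0.6124 = 0.68.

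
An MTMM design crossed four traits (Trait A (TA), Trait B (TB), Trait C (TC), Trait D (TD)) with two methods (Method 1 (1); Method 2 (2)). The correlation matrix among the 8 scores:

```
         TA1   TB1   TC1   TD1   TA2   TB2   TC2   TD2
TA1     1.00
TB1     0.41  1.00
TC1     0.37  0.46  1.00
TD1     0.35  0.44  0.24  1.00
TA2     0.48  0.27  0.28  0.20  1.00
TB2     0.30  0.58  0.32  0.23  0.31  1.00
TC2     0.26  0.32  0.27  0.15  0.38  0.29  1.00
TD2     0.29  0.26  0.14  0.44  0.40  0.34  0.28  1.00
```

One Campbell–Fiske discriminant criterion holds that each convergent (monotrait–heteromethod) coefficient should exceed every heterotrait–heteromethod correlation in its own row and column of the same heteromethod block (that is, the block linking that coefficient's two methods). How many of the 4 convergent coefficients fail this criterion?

Checking each validity diagonal entry against its comparison values:
TA (methods 1·2): 0.48 vs {0.30, 0.27, 0.26, 0.28, 0.29, 0.20} → pass.
TB (methods 1·2): 0.58 vs {0.27, 0.30, 0.32, 0.32, 0.26, 0.23} → pass.
TC (methods 1·2): 0.27 vs {0.28, 0.26, 0.32, 0.32, 0.14, 0.15} → fail.
TD (methods 1·2): 0.44 vs {0.20, 0.29, 0.23, 0.26, 0.15, 0.14} → pass.
1 of 4 fail.

1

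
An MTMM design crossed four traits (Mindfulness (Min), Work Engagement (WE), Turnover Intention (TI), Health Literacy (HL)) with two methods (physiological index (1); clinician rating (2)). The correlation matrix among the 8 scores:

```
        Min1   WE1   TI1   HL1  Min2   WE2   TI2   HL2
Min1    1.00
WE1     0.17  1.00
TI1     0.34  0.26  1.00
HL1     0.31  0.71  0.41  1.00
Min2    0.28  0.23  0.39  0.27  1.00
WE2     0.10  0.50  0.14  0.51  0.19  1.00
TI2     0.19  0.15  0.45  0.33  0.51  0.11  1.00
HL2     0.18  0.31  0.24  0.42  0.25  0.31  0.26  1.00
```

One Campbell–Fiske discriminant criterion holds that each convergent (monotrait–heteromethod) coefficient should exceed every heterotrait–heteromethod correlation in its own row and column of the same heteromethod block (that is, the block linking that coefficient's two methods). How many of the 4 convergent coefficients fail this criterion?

3

Each convergent coefficient versus the relevant comparison correlations:
Min (methods 1·2): 0.28 vs {0.10, 0.23, 0.19, 0.39, 0.18, 0.27} → fail.
WE (methods 1·2): 0.50 vs {0.23, 0.10, 0.15, 0.14, 0.31, 0.51} → fail.
TI (methods 1·2): 0.45 vs {0.39, 0.19, 0.14, 0.15, 0.24, 0.33} → pass.
HL (methods 1·2): 0.42 vs {0.27, 0.18, 0.51, 0.31, 0.33, 0.24} → fail.
3 of 4 fail.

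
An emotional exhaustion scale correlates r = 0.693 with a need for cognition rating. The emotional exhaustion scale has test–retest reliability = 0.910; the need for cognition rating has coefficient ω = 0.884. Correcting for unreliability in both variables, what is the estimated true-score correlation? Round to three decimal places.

0.773

r_true = r_obs / √(r_xx · r_yy) = 0.693 / √(0.910 × 0.884) = 0.693 / √0.804440 = 0.693 / 0.8969 ≈ 0.773.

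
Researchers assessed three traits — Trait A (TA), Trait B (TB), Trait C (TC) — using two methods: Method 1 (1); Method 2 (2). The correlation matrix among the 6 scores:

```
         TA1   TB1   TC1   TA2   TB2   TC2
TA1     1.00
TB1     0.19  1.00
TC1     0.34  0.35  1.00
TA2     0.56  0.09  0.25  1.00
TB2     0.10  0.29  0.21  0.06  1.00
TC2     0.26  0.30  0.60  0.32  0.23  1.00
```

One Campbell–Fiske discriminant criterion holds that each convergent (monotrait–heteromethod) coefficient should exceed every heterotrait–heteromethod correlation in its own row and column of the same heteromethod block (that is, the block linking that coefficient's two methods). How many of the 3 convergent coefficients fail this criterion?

1

Each convergent coefficient versus the relevant comparison correlations:
TA (methods 1·2): 0.56 vs {0.10, 0.09, 0.26, 0.25} → pass.
TB (methods 1·2): 0.29 vs {0.09, 0.10, 0.30, 0.21} → fail.
TC (methods 1·2): 0.60 vs {0.25, 0.26, 0.21, 0.30} → pass.
1 of 3 fail.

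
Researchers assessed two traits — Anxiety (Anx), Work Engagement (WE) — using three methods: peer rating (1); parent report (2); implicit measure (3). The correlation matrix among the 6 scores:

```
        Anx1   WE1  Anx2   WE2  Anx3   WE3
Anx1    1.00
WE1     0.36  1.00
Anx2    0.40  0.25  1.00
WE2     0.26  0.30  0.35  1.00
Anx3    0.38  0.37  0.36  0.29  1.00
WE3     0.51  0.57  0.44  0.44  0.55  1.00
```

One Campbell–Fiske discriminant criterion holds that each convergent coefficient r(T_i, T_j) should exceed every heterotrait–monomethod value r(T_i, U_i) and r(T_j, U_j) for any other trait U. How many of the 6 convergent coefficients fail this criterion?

4

Each convergent coefficient versus the relevant comparison correlations:
Anx (methods 1·2): 0.40 vs {0.36, 0.35} → pass.
Anx (methods 1·3): 0.38 vs {0.36, 0.55} → fail.
Anx (methods 2·3): 0.36 vs {0.35, 0.55} → fail.
WE (methods 1·2): 0.30 vs {0.36, 0.35} → fail.
WE (methods 1·3): 0.57 vs {0.36, 0.55} → pass.
WE (methods 2·3): 0.44 vs {0.35, 0.55} → fail.
4 of 6 fail.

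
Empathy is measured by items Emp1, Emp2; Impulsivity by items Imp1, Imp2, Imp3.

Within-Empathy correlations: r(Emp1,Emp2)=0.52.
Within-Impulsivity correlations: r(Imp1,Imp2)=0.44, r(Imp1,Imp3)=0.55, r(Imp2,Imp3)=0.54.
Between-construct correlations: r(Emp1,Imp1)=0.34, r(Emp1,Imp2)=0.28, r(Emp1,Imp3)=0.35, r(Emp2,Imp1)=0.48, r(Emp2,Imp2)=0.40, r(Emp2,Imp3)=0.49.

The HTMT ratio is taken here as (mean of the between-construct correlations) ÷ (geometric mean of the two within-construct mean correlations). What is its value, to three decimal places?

0.757

Mean between = 2.34/6 = 0.3900.
Mean within-Emp = 0.52/1 = 0.5200; mean within-Imp = 1.53/3 = 0.5100.
Geometric mean = √(0.5200 × 0.5100) = 0.5150.
HTMT = 0.3900 / 0.5150 = 0.757.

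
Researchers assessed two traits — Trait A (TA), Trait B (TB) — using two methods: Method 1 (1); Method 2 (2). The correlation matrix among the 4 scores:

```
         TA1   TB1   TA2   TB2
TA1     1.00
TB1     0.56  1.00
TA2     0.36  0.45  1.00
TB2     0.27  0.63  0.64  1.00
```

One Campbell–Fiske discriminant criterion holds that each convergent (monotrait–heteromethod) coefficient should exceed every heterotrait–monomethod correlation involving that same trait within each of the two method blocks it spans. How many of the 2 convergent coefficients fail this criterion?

2

Convergent coefficients and their comparison sets:
TA (methods 1·2): 0.36 vs {0.56, 0.64} → fail.
TB (methods 1·2): 0.63 vs {0.56, 0.64} → fail.
2 of 2 fail.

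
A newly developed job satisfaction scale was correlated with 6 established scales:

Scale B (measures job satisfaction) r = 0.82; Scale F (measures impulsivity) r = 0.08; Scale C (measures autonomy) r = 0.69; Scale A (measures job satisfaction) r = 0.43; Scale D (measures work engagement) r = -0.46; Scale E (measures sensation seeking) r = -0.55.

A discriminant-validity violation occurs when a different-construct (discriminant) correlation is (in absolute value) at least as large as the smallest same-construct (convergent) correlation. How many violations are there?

Convergent (same construct = job satisfaction): Scale B, Scale A.
Smallest convergent = 0.43. Discriminant |r|: 0.08, 0.69, 0.46, 0.55; count ≥ 0.43 → 3.

3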